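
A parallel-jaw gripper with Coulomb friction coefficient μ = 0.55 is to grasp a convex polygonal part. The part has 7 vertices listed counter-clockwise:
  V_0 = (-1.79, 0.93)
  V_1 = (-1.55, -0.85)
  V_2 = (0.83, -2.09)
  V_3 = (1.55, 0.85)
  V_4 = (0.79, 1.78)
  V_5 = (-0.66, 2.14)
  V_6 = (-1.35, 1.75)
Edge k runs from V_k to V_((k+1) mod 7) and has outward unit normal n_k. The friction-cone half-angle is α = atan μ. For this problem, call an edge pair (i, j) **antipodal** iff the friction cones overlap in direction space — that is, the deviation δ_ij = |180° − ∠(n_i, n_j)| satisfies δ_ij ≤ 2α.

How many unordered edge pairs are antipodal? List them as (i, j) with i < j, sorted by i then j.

α = atan 0.55 = 28.81°;  2α = 57.62°
n_0 = (-0.9910, -0.1336)
n_1 = (-0.4621, -0.8869)
n_2 = (+0.9713, -0.2379)
n_3 = (+0.7743, +0.6328)
n_4 = (+0.2410, +0.9705)
n_5 = (-0.4921, +0.8706)
n_6 = (-0.8812, +0.4728)
  (0,1): δ = 125.20°  ·
  (0,2): δ = 21.44°  ✓
  (0,3): δ = 31.58°  ✓
  (0,4): δ = 68.38°  ·
  (0,5): δ = 111.80°  ·
  (0,6): δ = 144.10°  ·
  (1,2): δ = 76.24°  ·
  (1,3): δ = 23.22°  ✓
  (1,4): δ = 13.58°  ✓
  (1,5): δ = 57.00°  ✓
  (1,6): δ = 89.30°  ·
  (2,3): δ = 126.98°  ·
  (2,4): δ = 90.18°  ·
  (2,5): δ = 46.76°  ✓
  (2,6): δ = 14.46°  ✓
  (3,4): δ = 143.20°  ·
  (3,5): δ = 99.78°  ·
  (3,6): δ = 67.47°  ·
  (4,5): δ = 136.58°  ·
  (4,6): δ = 104.27°  ·
  (5,6): δ = 147.69°  ·
antipodal pairs: 7

count = 7; pairs: (0,2), (0,3), (1,3), (1,4), (1,5), (2,5), (2,6)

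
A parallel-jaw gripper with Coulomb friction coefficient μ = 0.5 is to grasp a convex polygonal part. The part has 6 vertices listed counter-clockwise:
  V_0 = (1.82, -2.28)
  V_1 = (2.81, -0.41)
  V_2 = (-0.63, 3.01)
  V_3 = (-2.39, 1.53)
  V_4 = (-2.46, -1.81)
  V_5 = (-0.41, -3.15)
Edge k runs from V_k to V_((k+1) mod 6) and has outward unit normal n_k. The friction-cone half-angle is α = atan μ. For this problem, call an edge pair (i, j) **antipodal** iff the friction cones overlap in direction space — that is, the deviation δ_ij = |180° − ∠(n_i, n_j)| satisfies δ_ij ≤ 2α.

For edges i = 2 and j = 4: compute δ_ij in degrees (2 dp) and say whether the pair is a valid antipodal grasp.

δ = 73.23°, invalid

α = atan 0.5 = 26.57°;  2α = 53.13°
edge 2: e_2 = (-1.76, -1.48);  n_2 = (-0.6436, +0.7654)
edge 4: e_4 = (+2.05, -1.34);  n_4 = (-0.5471, -0.8370)
∠(n_2, n_4) = 106.77°
δ = |180° − 106.77°| = 73.23°
73.23° > 2α = 53.13°  →  invalid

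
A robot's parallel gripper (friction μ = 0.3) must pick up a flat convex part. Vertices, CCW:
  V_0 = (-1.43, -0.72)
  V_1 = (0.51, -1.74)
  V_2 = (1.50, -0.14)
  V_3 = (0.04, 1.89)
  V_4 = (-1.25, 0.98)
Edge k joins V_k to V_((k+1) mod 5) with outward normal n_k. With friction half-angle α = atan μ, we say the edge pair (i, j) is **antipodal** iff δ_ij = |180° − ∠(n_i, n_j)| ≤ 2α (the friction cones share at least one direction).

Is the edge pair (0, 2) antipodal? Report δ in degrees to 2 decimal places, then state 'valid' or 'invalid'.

δ = 26.54°, valid

α = atan 0.3 = 16.70°;  2α = 33.40°
edge 0: e_0 = (+1.94, -1.02);  n_0 = (-0.4654, -0.8851)
edge 2: e_2 = (-1.46, +2.03);  n_2 = (+0.8118, +0.5839)
∠(n_0, n_2) = 153.46°
δ = |180° − 153.46°| = 26.54°
26.54° ≤ 2α = 33.40°  →  valid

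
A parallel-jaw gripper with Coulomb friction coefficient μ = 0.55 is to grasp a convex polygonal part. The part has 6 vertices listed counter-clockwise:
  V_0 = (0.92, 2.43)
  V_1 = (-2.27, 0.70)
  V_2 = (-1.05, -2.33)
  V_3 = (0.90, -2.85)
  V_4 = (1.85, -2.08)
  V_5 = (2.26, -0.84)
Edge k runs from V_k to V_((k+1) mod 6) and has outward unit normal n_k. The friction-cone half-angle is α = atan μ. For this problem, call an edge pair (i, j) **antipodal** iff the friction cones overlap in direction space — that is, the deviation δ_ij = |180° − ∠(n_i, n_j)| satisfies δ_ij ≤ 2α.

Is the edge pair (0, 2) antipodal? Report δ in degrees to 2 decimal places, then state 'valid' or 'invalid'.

α = atan 0.55 = 28.81°;  2α = 57.62°
edge 0: e_0 = (-3.19, -1.73);  n_0 = (-0.4767, +0.8791)
edge 2: e_2 = (+1.95, -0.52);  n_2 = (-0.2577, -0.9662)
∠(n_0, n_2) = 136.60°
δ = |180° − 136.60°| = 43.40°
43.40° ≤ 2α = 57.62°  →  valid

δ = 43.40°, valid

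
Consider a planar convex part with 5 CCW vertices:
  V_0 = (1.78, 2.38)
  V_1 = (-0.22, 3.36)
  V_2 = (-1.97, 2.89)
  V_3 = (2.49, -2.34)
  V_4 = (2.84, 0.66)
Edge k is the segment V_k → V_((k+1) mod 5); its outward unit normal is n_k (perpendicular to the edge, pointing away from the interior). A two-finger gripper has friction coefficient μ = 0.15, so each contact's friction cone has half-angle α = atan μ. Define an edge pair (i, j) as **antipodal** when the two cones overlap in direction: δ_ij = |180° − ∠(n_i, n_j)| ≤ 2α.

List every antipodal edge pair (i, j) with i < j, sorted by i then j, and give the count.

α = atan 0.15 = 8.53°;  2α = 17.06°
n_0 = (+0.4400, +0.8980)
n_1 = (-0.2594, +0.9658)
n_2 = (-0.7609, -0.6489)
n_3 = (+0.9933, -0.1159)
n_4 = (+0.8513, +0.5246)
  (0,1): δ = 138.86°  ·
  (0,2): δ = 23.44°  ·
  (0,3): δ = 109.45°  ·
  (0,4): δ = 147.75°  ·
  (1,2): δ = 64.58°  ·
  (1,3): δ = 68.31°  ·
  (1,4): δ = 106.61°  ·
  (2,3): δ = 47.11°  ·
  (2,4): δ = 8.81°  ✓
  (3,4): δ = 141.70°  ·
antipodal pairs: 1

count = 1; pairs: (2,4)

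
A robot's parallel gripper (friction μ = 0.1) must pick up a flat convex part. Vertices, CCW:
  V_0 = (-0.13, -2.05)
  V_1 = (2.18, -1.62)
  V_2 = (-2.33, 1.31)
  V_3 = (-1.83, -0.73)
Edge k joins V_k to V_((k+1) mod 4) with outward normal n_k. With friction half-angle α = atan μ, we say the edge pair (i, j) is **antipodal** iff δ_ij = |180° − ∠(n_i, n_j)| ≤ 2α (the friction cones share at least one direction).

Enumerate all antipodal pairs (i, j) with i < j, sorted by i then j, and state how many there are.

count = 1; pairs: (1,3)

α = atan 0.1 = 5.71°;  2α = 11.42°
n_0 = (+0.1830, -0.9831)
n_1 = (+0.5448, +0.8386)
n_2 = (-0.9713, -0.2381)
n_3 = (-0.6133, -0.7899)
  (0,1): δ = 43.56°  ·
  (0,2): δ = 93.23°  ·
  (0,3): δ = 131.63°  ·
  (1,2): δ = 43.22°  ·
  (1,3): δ = 4.82°  ✓
  (2,3): δ = 141.60°  ·
antipodal pairs: 1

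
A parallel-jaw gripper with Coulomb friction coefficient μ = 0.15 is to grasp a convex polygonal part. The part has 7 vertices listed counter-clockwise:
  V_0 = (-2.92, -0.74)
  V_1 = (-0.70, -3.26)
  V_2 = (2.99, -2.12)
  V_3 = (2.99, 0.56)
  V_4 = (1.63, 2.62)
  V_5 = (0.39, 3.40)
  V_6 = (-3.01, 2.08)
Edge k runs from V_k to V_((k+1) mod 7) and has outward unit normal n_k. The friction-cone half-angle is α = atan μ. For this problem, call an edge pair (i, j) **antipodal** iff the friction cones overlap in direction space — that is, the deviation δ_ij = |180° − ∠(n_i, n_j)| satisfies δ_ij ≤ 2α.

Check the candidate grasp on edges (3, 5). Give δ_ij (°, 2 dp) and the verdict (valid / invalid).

δ = 102.21°, invalid

α = atan 0.15 = 8.53°;  2α = 17.06°
edge 3: e_3 = (-1.36, +2.06);  n_3 = (+0.8345, +0.5510)
edge 5: e_5 = (-3.40, -1.32);  n_5 = (-0.3619, +0.9322)
∠(n_3, n_5) = 77.79°
δ = |180° − 77.79°| = 102.21°
102.21° > 2α = 17.06°  →  invalid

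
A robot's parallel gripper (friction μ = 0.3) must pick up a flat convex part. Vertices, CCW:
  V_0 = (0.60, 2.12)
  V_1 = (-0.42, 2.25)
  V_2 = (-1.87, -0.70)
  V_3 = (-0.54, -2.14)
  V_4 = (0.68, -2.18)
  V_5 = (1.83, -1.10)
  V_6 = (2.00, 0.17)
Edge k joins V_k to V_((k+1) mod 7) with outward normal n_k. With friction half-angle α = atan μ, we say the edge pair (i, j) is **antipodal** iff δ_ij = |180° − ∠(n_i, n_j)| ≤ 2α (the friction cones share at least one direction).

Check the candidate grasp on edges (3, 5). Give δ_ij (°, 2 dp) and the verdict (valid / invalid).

α = atan 0.3 = 16.70°;  2α = 33.40°
edge 3: e_3 = (+1.22, -0.04);  n_3 = (-0.0328, -0.9995)
edge 5: e_5 = (+0.17, +1.27);  n_5 = (+0.9912, -0.1327)
∠(n_3, n_5) = 84.25°
δ = |180° − 84.25°| = 95.75°
95.75° > 2α = 33.40°  →  invalid

δ = 95.75°, invalid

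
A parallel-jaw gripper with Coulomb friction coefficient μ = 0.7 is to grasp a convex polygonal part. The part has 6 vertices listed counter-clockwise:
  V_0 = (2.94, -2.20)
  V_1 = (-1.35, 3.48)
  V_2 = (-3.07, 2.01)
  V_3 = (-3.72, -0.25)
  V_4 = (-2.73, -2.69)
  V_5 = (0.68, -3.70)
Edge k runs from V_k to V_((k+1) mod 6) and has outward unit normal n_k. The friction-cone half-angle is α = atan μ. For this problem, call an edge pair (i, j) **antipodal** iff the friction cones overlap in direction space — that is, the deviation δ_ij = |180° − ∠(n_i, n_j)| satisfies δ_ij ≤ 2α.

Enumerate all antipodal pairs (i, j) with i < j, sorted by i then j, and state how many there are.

α = atan 0.7 = 34.99°;  2α = 69.98°
n_0 = (+0.7980, +0.6027)
n_1 = (-0.6497, +0.7602)
n_2 = (-0.9610, +0.2764)
n_3 = (-0.9266, -0.3760)
n_4 = (-0.2840, -0.9588)
n_5 = (+0.5530, -0.8332)
  (0,1): δ = 86.54°  ·
  (0,2): δ = 53.11°  ✓
  (0,3): δ = 14.98°  ✓
  (0,4): δ = 36.44°  ✓
  (0,5): δ = 86.51°  ·
  (1,2): δ = 146.56°  ·
  (1,3): δ = 108.43°  ·
  (1,4): δ = 57.02°  ✓
  (1,5): δ = 6.95°  ✓
  (2,3): δ = 141.87°  ·
  (2,4): δ = 90.45°  ·
  (2,5): δ = 40.38°  ✓
  (3,4): δ = 128.58°  ·
  (3,5): δ = 78.51°  ·
  (4,5): δ = 129.93°  ·
antipodal pairs: 6

count = 6; pairs: (0,2), (0,3), (0,4), (1,4), (1,5), (2,5)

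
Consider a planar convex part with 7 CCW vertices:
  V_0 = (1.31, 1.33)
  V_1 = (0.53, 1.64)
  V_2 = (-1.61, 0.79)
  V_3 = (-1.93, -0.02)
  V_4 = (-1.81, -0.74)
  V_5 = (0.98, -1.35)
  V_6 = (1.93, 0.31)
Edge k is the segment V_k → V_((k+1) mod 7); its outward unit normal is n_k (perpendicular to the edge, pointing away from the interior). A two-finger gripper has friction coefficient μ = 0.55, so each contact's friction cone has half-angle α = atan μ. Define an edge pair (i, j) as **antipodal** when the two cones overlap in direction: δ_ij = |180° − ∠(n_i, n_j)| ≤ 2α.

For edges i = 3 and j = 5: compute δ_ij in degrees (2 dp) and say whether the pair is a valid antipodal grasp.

δ = 39.24°, valid

α = atan 0.55 = 28.81°;  2α = 57.62°
edge 3: e_3 = (+0.12, -0.72);  n_3 = (-0.9864, -0.1644)
edge 5: e_5 = (+0.95, +1.66);  n_5 = (+0.8679, -0.4967)
∠(n_3, n_5) = 140.76°
δ = |180° − 140.76°| = 39.24°
39.24° ≤ 2α = 57.62°  →  valid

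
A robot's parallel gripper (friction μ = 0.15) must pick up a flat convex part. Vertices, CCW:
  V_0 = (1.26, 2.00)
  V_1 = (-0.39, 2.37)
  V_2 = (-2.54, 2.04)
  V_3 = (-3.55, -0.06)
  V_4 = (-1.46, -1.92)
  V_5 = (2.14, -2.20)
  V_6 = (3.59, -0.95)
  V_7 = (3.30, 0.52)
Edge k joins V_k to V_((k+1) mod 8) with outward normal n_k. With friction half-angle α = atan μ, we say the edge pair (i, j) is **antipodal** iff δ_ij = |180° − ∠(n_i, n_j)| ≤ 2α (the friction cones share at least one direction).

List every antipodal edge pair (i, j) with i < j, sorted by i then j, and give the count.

α = atan 0.15 = 8.53°;  2α = 17.06°
n_0 = (+0.2188, +0.9758)
n_1 = (-0.1517, +0.9884)
n_2 = (-0.9012, +0.4334)
n_3 = (-0.6648, -0.7470)
n_4 = (-0.0775, -0.9970)
n_5 = (+0.6529, -0.7574)
n_6 = (+0.9811, +0.1935)
n_7 = (+0.5872, +0.8094)
  (0,1): δ = 158.63°  ·
  (0,2): δ = 103.05°  ·
  (0,3): δ = 29.03°  ·
  (0,4): δ = 8.19°  ✓
  (0,5): δ = 53.40°  ·
  (0,6): δ = 113.80°  ·
  (0,7): δ = 156.68°  ·
  (1,2): δ = 124.41°  ·
  (1,3): δ = 50.39°  ·
  (1,4): δ = 13.17°  ✓
  (1,5): δ = 32.04°  ·
  (1,6): δ = 92.43°  ·
  (1,7): δ = 135.31°  ·
  (2,3): δ = 105.98°  ·
  (2,4): δ = 68.76°  ·
  (2,5): δ = 23.55°  ·
  (2,6): δ = 36.85°  ·
  (2,7): δ = 79.72°  ·
  (3,4): δ = 142.78°  ·
  (3,5): δ = 97.57°  ·
  (3,6): δ = 37.17°  ·
  (3,7): δ = 5.71°  ✓
  (4,5): δ = 134.79°  ·
  (4,6): δ = 74.39°  ·
  (4,7): δ = 31.51°  ·
  (5,6): δ = 119.60°  ·
  (5,7): δ = 76.72°  ·
  (6,7): δ = 137.12°  ·
antipodal pairs: 3

count = 3; pairs: (0,4), (1,4), (3,7)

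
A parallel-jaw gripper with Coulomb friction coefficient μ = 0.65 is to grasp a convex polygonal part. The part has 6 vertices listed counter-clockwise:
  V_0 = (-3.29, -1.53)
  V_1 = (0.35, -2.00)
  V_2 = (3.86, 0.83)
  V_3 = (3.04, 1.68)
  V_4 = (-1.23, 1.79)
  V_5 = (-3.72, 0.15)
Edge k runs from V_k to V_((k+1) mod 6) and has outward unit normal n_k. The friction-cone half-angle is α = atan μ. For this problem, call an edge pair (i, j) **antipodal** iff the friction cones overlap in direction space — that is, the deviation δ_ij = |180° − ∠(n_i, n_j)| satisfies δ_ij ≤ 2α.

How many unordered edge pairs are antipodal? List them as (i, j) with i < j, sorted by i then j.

α = atan 0.65 = 33.02°;  2α = 66.05°
n_0 = (-0.1281, -0.9918)
n_1 = (+0.6277, -0.7785)
n_2 = (+0.7197, +0.6943)
n_3 = (+0.0258, +0.9997)
n_4 = (-0.5500, +0.8351)
n_5 = (-0.9688, -0.2480)
  (0,1): δ = 133.76°  ·
  (0,2): δ = 38.67°  ✓
  (0,3): δ = 5.88°  ✓
  (0,4): δ = 40.73°  ✓
  (0,5): δ = 111.71°  ·
  (1,2): δ = 84.91°  ·
  (1,3): δ = 40.35°  ✓
  (1,4): δ = 5.51°  ✓
  (1,5): δ = 65.48°  ✓
  (2,3): δ = 135.45°  ·
  (2,4): δ = 100.60°  ·
  (2,5): δ = 29.61°  ✓
  (3,4): δ = 145.15°  ·
  (3,5): δ = 74.17°  ·
  (4,5): δ = 109.01°  ·
antipodal pairs: 7

count = 7; pairs: (0,2), (0,3), (0,4), (1,3), (1,4), (1,5), (2,5)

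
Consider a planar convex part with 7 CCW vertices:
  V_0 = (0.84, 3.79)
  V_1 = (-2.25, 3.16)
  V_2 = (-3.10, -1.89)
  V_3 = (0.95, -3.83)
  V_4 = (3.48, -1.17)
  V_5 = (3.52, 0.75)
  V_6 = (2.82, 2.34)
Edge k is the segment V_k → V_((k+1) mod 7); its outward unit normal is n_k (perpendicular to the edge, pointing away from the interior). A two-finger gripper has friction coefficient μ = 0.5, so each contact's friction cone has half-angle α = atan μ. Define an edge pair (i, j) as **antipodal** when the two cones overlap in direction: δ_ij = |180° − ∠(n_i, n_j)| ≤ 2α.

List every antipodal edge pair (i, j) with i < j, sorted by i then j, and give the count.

count = 7; pairs: (0,2), (0,3), (1,3), (1,4), (1,5), (2,5), (2,6)

α = atan 0.5 = 26.57°;  2α = 53.13°
n_0 = (-0.1998, +0.9798)
n_1 = (-0.9861, +0.1660)
n_2 = (-0.4320, -0.9019)
n_3 = (+0.7246, -0.6892)
n_4 = (+0.9998, -0.0208)
n_5 = (+0.9152, +0.4029)
n_6 = (+0.5908, +0.8068)
  (0,1): δ = 111.08°  ·
  (0,2): δ = 37.12°  ✓
  (0,3): δ = 34.91°  ✓
  (0,4): δ = 77.28°  ·
  (0,5): δ = 102.24°  ·
  (0,6): δ = 132.26°  ·
  (1,2): δ = 106.04°  ·
  (1,3): δ = 34.01°  ✓
  (1,4): δ = 8.36°  ✓
  (1,5): δ = 33.32°  ✓
  (1,6): δ = 63.34°  ·
  (2,3): δ = 107.97°  ·
  (2,4): δ = 65.60°  ·
  (2,5): δ = 40.64°  ✓
  (2,6): δ = 10.62°  ✓
  (3,4): δ = 137.63°  ·
  (3,5): δ = 112.67°  ·
  (3,6): δ = 82.65°  ·
  (4,5): δ = 155.04°  ·
  (4,6): δ = 125.02°  ·
  (5,6): δ = 149.98°  ·
antipodal pairs: 7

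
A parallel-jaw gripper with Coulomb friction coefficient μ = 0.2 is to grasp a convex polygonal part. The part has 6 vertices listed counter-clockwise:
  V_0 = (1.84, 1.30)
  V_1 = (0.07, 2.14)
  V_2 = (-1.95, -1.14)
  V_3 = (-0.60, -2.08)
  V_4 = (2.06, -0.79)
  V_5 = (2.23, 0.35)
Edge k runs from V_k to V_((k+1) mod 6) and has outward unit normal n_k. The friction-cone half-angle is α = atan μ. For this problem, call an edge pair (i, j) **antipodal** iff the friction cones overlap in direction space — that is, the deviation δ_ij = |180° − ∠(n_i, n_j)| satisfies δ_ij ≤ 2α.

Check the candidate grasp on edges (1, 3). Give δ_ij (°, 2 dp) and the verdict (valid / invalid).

δ = 32.50°, invalid

α = atan 0.2 = 11.31°;  2α = 22.62°
edge 1: e_1 = (-2.02, -3.28);  n_1 = (-0.8515, +0.5244)
edge 3: e_3 = (+2.66, +1.29);  n_3 = (+0.4364, -0.8998)
∠(n_1, n_3) = 147.50°
δ = |180° − 147.50°| = 32.50°
32.50° > 2α = 22.62°  →  invalid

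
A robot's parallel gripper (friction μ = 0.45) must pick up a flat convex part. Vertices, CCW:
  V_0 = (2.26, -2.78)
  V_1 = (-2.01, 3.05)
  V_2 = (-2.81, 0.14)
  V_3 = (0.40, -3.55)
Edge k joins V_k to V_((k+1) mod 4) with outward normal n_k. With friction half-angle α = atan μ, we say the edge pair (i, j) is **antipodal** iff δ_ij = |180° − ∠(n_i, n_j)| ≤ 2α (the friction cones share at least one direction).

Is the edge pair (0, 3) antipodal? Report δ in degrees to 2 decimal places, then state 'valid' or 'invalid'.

α = atan 0.45 = 24.23°;  2α = 48.46°
edge 0: e_0 = (-4.27, +5.83);  n_0 = (+0.8068, +0.5909)
edge 3: e_3 = (+1.86, +0.77);  n_3 = (+0.3825, -0.9240)
∠(n_0, n_3) = 103.73°
δ = |180° − 103.73°| = 76.27°
76.27° > 2α = 48.46°  →  invalid

δ = 76.27°, invalid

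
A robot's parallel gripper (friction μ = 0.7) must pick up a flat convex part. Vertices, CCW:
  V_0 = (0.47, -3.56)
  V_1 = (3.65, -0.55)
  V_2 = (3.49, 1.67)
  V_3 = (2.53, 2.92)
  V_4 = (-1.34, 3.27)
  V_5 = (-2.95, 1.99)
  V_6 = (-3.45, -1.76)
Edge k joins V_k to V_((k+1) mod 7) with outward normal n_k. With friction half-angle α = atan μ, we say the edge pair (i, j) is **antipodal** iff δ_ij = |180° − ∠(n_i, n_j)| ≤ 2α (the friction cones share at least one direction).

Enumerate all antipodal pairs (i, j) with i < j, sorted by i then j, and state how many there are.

α = atan 0.7 = 34.99°;  2α = 69.98°
n_0 = (+0.6874, -0.7263)
n_1 = (+0.9974, +0.0719)
n_2 = (+0.7931, +0.6091)
n_3 = (+0.0901, +0.9959)
n_4 = (-0.6223, +0.7828)
n_5 = (-0.9912, +0.1322)
n_6 = (-0.4173, -0.9088)
  (0,1): δ = 129.30°  ·
  (0,2): δ = 95.90°  ·
  (0,3): δ = 48.59°  ✓
  (0,4): δ = 4.94°  ✓
  (0,5): δ = 38.98°  ✓
  (0,6): δ = 111.91°  ·
  (1,2): δ = 146.60°  ·
  (1,3): δ = 99.29°  ·
  (1,4): δ = 55.64°  ✓
  (1,5): δ = 11.72°  ✓
  (1,6): δ = 61.21°  ✓
  (2,3): δ = 132.69°  ·
  (2,4): δ = 89.04°  ·
  (2,5): δ = 45.12°  ✓
  (2,6): δ = 27.81°  ✓
  (3,4): δ = 136.35°  ·
  (3,5): δ = 92.43°  ·
  (3,6): δ = 19.50°  ✓
  (4,5): δ = 136.08°  ·
  (4,6): δ = 63.15°  ✓
  (5,6): δ = 107.07°  ·
antipodal pairs: 10

count = 10; pairs: (0,3), (0,4), (0,5), (1,4), (1,5), (1,6), (2,5), (2,6), (3,6), (4,6)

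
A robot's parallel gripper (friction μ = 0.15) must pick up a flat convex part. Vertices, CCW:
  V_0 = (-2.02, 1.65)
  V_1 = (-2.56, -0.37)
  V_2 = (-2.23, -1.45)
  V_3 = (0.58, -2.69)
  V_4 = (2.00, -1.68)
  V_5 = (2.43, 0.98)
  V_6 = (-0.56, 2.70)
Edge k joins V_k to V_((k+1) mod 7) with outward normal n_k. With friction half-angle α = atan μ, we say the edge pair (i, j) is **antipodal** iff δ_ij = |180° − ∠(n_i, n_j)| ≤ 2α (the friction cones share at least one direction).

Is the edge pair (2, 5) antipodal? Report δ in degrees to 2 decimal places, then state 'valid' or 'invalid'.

α = atan 0.15 = 8.53°;  2α = 17.06°
edge 2: e_2 = (+2.81, -1.24);  n_2 = (-0.4037, -0.9149)
edge 5: e_5 = (-2.99, +1.72);  n_5 = (+0.4986, +0.8668)
∠(n_2, n_5) = 173.90°
δ = |180° − 173.90°| = 6.10°
6.10° ≤ 2α = 17.06°  →  valid

δ = 6.10°, valid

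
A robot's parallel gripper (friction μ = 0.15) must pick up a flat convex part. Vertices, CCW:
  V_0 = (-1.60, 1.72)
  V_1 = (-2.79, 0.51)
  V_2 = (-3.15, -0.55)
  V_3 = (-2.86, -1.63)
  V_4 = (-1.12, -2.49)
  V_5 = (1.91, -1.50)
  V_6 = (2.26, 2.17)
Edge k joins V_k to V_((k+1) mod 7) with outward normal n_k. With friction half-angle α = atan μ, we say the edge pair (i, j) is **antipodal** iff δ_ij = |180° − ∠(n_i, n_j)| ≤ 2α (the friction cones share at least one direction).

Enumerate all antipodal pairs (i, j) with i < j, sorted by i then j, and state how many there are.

count = 2; pairs: (1,5), (4,6)

α = atan 0.15 = 8.53°;  2α = 17.06°
n_0 = (-0.7130, +0.7012)
n_1 = (-0.9469, +0.3216)
n_2 = (-0.9658, -0.2593)
n_3 = (-0.4431, -0.8965)
n_4 = (+0.3106, -0.9505)
n_5 = (+0.9955, -0.0949)
n_6 = (-0.1158, +0.9933)
  (0,1): δ = 154.24°  ·
  (0,2): δ = 120.45°  ·
  (0,3): δ = 71.78°  ·
  (0,4): δ = 27.38°  ·
  (0,5): δ = 39.07°  ·
  (0,6): δ = 141.17°  ·
  (1,2): δ = 146.21°  ·
  (1,3): δ = 97.54°  ·
  (1,4): δ = 53.15°  ·
  (1,5): δ = 13.31°  ✓
  (1,6): δ = 115.41°  ·
  (2,3): δ = 131.33°  ·
  (2,4): δ = 86.94°  ·
  (2,5): δ = 20.48°  ·
  (2,6): δ = 81.62°  ·
  (3,4): δ = 135.61°  ·
  (3,5): δ = 69.15°  ·
  (3,6): δ = 32.95°  ·
  (4,5): δ = 113.54°  ·
  (4,6): δ = 11.44°  ✓
  (5,6): δ = 77.90°  ·
antipodal pairs: 2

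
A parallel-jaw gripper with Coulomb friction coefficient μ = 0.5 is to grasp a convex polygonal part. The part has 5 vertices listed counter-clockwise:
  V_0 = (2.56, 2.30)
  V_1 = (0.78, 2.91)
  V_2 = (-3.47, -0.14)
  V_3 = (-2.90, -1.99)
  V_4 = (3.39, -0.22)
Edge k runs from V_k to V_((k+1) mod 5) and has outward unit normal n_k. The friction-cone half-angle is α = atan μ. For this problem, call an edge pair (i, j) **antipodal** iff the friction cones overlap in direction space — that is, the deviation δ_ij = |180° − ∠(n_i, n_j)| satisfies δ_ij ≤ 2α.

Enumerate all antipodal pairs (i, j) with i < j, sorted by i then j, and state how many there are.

α = atan 0.5 = 26.57°;  2α = 53.13°
n_0 = (+0.3242, +0.9460)
n_1 = (-0.5830, +0.8124)
n_2 = (-0.9557, -0.2944)
n_3 = (+0.2709, -0.9626)
n_4 = (+0.9498, +0.3128)
  (0,1): δ = 125.42°  ·
  (0,2): δ = 53.96°  ·
  (0,3): δ = 34.63°  ✓
  (0,4): δ = 127.15°  ·
  (1,2): δ = 108.54°  ·
  (1,3): δ = 19.95°  ✓
  (1,4): δ = 72.57°  ·
  (2,3): δ = 91.41°  ·
  (2,4): δ = 1.11°  ✓
  (3,4): δ = 87.49°  ·
antipodal pairs: 3

count = 3; pairs: (0,3), (1,3), (2,4)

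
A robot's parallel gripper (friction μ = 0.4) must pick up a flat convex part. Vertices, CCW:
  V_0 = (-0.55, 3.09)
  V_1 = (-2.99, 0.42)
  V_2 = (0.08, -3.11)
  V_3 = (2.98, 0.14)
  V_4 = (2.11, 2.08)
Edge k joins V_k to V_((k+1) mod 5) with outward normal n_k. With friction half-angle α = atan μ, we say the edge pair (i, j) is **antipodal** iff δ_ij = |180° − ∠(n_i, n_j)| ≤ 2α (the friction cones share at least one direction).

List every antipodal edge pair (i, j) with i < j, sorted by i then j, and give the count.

count = 3; pairs: (0,2), (1,3), (1,4)

α = atan 0.4 = 21.80°;  2α = 43.60°
n_0 = (-0.7382, +0.6746)
n_1 = (-0.7546, -0.6562)
n_2 = (+0.7461, -0.6658)
n_3 = (+0.9124, +0.4092)
n_4 = (+0.3550, +0.9349)
  (0,1): δ = 96.56°  ·
  (0,2): δ = 0.68°  ✓
  (0,3): δ = 66.58°  ·
  (0,4): δ = 111.63°  ·
  (1,2): δ = 82.76°  ·
  (1,3): δ = 16.86°  ✓
  (1,4): δ = 28.20°  ✓
  (2,3): δ = 114.10°  ·
  (2,4): δ = 69.05°  ·
  (3,4): δ = 134.95°  ·
antipodal pairs: 3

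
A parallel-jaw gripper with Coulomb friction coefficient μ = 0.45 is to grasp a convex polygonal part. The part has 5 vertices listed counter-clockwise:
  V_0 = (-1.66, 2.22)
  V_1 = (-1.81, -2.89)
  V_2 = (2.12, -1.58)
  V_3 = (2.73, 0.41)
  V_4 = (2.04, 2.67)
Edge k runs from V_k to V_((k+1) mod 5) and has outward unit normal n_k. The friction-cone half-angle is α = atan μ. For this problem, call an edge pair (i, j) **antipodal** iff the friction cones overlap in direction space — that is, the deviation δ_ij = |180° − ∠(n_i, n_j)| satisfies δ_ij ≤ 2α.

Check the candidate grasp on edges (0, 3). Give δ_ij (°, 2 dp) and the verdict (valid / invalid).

δ = 18.66°, valid

α = atan 0.45 = 24.23°;  2α = 48.46°
edge 0: e_0 = (-0.15, -5.11);  n_0 = (-0.9996, +0.0293)
edge 3: e_3 = (-0.69, +2.26);  n_3 = (+0.9564, +0.2920)
∠(n_0, n_3) = 161.34°
δ = |180° − 161.34°| = 18.66°
18.66° ≤ 2α = 48.46°  →  valid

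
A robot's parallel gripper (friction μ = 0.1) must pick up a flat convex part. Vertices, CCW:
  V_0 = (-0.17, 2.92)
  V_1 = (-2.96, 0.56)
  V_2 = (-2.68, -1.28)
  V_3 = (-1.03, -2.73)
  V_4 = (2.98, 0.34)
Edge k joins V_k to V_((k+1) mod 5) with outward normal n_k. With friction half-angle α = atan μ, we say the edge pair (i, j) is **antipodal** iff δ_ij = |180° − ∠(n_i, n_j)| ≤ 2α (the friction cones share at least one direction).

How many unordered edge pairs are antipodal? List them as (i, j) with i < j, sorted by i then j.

α = atan 0.1 = 5.71°;  2α = 11.42°
n_0 = (-0.6458, +0.7635)
n_1 = (-0.9886, -0.1504)
n_2 = (-0.6601, -0.7512)
n_3 = (+0.6079, -0.7940)
n_4 = (+0.6336, +0.7736)
  (0,1): δ = 121.57°  ·
  (0,2): δ = 81.54°  ·
  (0,3): δ = 2.79°  ✓
  (0,4): δ = 100.45°  ·
  (1,2): δ = 139.96°  ·
  (1,3): δ = 61.22°  ·
  (1,4): δ = 42.03°  ·
  (2,3): δ = 101.25°  ·
  (2,4): δ = 1.99°  ✓
  (3,4): δ = 76.76°  ·
antipodal pairs: 2

count = 2; pairs: (0,3), (2,4)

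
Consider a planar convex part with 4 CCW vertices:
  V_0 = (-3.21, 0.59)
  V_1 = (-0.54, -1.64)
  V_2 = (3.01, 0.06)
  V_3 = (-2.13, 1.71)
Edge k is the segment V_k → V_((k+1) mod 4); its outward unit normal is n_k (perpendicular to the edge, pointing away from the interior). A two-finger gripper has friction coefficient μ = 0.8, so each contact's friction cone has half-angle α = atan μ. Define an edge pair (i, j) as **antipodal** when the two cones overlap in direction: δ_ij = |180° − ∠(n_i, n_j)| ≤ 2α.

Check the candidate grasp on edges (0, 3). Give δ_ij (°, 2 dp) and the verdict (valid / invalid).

α = atan 0.8 = 38.66°;  2α = 77.32°
edge 0: e_0 = (+2.67, -2.23);  n_0 = (-0.6410, -0.7675)
edge 3: e_3 = (-1.08, -1.12);  n_3 = (-0.7198, +0.6941)
∠(n_0, n_3) = 94.09°
δ = |180° − 94.09°| = 85.91°
85.91° > 2α = 77.32°  →  invalid

δ = 85.91°, invalid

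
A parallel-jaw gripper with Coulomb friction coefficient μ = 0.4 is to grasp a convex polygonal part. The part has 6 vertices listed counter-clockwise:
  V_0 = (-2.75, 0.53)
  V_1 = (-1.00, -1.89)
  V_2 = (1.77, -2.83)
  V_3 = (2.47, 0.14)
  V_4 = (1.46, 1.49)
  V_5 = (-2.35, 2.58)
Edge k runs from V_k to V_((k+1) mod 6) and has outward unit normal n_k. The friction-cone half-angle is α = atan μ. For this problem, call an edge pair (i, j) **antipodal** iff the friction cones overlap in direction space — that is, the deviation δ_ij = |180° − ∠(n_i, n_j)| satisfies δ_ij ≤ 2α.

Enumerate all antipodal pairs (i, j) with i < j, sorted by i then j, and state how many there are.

α = atan 0.4 = 21.80°;  2α = 43.60°
n_0 = (-0.8103, -0.5860)
n_1 = (-0.3214, -0.9470)
n_2 = (+0.9733, -0.2294)
n_3 = (+0.8007, +0.5991)
n_4 = (+0.2751, +0.9614)
n_5 = (-0.9815, +0.1915)
  (0,1): δ = 144.62°  ·
  (0,2): δ = 49.13°  ·
  (0,3): δ = 0.93°  ✓
  (0,4): δ = 38.16°  ✓
  (0,5): δ = 133.09°  ·
  (1,2): δ = 84.52°  ·
  (1,3): δ = 34.45°  ✓
  (1,4): δ = 2.78°  ✓
  (1,5): δ = 97.70°  ·
  (2,3): δ = 129.94°  ·
  (2,4): δ = 92.70°  ·
  (2,5): δ = 2.22°  ✓
  (3,4): δ = 142.77°  ·
  (3,5): δ = 47.84°  ·
  (4,5): δ = 85.08°  ·
antipodal pairs: 5

count = 5; pairs: (0,3), (0,4), (1,3), (1,4), (2,5)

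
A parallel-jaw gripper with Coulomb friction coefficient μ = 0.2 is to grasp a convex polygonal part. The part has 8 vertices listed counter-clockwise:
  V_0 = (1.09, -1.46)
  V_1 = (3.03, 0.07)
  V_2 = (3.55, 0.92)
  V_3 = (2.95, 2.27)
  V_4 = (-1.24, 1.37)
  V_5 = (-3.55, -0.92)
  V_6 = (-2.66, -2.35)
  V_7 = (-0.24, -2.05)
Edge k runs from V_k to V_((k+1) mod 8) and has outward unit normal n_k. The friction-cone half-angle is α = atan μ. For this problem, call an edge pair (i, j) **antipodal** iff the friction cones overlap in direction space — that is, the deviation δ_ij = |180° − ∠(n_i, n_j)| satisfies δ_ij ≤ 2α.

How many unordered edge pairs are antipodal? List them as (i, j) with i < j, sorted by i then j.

α = atan 0.2 = 11.31°;  2α = 22.62°
n_0 = (+0.6193, -0.7852)
n_1 = (+0.8530, -0.5219)
n_2 = (+0.9138, +0.4061)
n_3 = (-0.2100, +0.9777)
n_4 = (-0.7040, +0.7102)
n_5 = (-0.8490, -0.5284)
n_6 = (+0.1230, -0.9924)
n_7 = (+0.4055, -0.9141)
  (0,1): δ = 159.72°  ·
  (0,2): δ = 104.30°  ·
  (0,3): δ = 26.14°  ·
  (0,4): δ = 6.49°  ✓
  (0,5): δ = 83.64°  ·
  (0,6): δ = 148.81°  ·
  (0,7): δ = 165.66°  ·
  (1,2): δ = 124.58°  ·
  (1,3): δ = 46.42°  ·
  (1,4): δ = 13.79°  ✓
  (1,5): δ = 63.35°  ·
  (1,6): δ = 128.52°  ·
  (1,7): δ = 145.38°  ·
  (2,3): δ = 101.84°  ·
  (2,4): δ = 69.21°  ·
  (2,5): δ = 7.93°  ✓
  (2,6): δ = 73.10°  ·
  (2,7): δ = 89.96°  ·
  (3,4): δ = 147.37°  ·
  (3,5): δ = 70.23°  ·
  (3,6): δ = 5.06°  ✓
  (3,7): δ = 11.80°  ✓
  (4,5): δ = 102.85°  ·
  (4,6): δ = 37.68°  ·
  (4,7): δ = 20.83°  ✓
  (5,6): δ = 114.83°  ·
  (5,7): δ = 97.97°  ·
  (6,7): δ = 163.14°  ·
antipodal pairs: 6

count = 6; pairs: (0,4), (1,4), (2,5), (3,6), (3,7), (4,7)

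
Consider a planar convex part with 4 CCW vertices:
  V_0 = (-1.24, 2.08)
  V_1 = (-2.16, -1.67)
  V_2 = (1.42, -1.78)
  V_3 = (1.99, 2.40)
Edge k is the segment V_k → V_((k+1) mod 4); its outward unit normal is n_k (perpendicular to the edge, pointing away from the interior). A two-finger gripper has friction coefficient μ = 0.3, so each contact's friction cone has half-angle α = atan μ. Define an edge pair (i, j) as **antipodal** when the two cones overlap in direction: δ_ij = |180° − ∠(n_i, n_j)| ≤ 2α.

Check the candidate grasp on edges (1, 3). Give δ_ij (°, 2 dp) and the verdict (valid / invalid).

δ = 7.42°, valid

α = atan 0.3 = 16.70°;  2α = 33.40°
edge 1: e_1 = (+3.58, -0.11);  n_1 = (-0.0307, -0.9995)
edge 3: e_3 = (-3.23, -0.32);  n_3 = (-0.0986, +0.9951)
∠(n_1, n_3) = 172.58°
δ = |180° − 172.58°| = 7.42°
7.42° ≤ 2α = 33.40°  →  valid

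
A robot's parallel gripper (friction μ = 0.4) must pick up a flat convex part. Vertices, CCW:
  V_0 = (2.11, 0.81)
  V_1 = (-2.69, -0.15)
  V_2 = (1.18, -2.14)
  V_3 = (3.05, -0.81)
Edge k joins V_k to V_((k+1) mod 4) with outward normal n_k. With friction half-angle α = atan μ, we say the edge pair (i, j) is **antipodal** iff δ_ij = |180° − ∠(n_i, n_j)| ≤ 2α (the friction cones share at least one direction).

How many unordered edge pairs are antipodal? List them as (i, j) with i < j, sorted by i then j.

α = atan 0.4 = 21.80°;  2α = 43.60°
n_0 = (-0.1961, +0.9806)
n_1 = (-0.4573, -0.8893)
n_2 = (+0.5796, -0.8149)
n_3 = (+0.8649, +0.5019)
  (0,1): δ = 38.52°  ✓
  (0,2): δ = 24.11°  ✓
  (0,3): δ = 108.81°  ·
  (1,2): δ = 117.37°  ·
  (1,3): δ = 32.66°  ✓
  (2,3): δ = 95.30°  ·
antipodal pairs: 3

count = 3; pairs: (0,1), (0,2), (1,3)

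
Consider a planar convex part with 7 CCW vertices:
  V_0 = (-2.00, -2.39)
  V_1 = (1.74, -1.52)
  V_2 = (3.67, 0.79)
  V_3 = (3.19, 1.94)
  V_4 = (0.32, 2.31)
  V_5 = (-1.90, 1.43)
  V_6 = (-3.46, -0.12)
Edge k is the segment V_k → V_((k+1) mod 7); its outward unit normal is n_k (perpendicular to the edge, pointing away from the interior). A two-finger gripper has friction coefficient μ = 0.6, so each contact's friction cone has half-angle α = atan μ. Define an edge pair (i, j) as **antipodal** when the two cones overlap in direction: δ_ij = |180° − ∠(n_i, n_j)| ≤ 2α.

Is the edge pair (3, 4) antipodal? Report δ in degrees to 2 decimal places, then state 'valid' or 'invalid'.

α = atan 0.6 = 30.96°;  2α = 61.93°
edge 3: e_3 = (-2.87, +0.37);  n_3 = (+0.1279, +0.9918)
edge 4: e_4 = (-2.22, -0.88);  n_4 = (-0.3685, +0.9296)
∠(n_3, n_4) = 28.97°
δ = |180° − 28.97°| = 151.03°
151.03° > 2α = 61.93°  →  invalid

δ = 151.03°, invalid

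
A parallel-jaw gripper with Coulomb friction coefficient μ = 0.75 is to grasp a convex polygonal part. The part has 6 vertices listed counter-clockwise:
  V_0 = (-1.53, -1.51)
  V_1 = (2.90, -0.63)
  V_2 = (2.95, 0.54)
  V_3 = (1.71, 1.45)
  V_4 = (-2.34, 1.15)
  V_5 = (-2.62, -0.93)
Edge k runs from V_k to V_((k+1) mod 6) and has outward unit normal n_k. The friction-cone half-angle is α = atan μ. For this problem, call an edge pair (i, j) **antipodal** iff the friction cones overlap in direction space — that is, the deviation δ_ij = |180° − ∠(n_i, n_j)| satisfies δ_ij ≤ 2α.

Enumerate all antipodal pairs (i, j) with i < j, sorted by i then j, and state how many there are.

count = 8; pairs: (0,2), (0,3), (0,4), (1,4), (1,5), (2,4), (2,5), (3,5)

α = atan 0.75 = 36.87°;  2α = 73.74°
n_0 = (+0.1948, -0.9808)
n_1 = (+0.9991, -0.0427)
n_2 = (+0.5916, +0.8062)
n_3 = (-0.0739, +0.9973)
n_4 = (-0.9911, +0.1334)
n_5 = (-0.4697, -0.8828)
  (0,1): δ = 103.68°  ·
  (0,2): δ = 47.51°  ✓
  (0,3): δ = 7.00°  ✓
  (0,4): δ = 71.10°  ✓
  (0,5): δ = 140.75°  ·
  (1,2): δ = 123.83°  ·
  (1,3): δ = 83.32°  ·
  (1,4): δ = 5.22°  ✓
  (1,5): δ = 64.43°  ✓
  (2,3): δ = 139.49°  ·
  (2,4): δ = 61.39°  ✓
  (2,5): δ = 8.26°  ✓
  (3,4): δ = 101.90°  ·
  (3,5): δ = 32.25°  ✓
  (4,5): δ = 110.35°  ·
antipodal pairs: 8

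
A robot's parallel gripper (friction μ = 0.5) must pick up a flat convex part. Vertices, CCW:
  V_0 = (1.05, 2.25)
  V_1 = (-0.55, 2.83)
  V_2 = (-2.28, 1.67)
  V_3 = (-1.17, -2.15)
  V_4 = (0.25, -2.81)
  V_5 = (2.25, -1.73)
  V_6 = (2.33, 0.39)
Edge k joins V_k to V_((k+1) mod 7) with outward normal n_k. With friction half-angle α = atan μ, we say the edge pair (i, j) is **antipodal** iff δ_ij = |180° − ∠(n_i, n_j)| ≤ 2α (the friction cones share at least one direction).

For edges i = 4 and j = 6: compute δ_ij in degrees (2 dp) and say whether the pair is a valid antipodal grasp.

δ = 83.83°, invalid

α = atan 0.5 = 26.57°;  2α = 53.13°
edge 4: e_4 = (+2.00, +1.08);  n_4 = (+0.4751, -0.8799)
edge 6: e_6 = (-1.28, +1.86);  n_6 = (+0.8238, +0.5669)
∠(n_4, n_6) = 96.17°
δ = |180° − 96.17°| = 83.83°
83.83° > 2α = 53.13°  →  invalid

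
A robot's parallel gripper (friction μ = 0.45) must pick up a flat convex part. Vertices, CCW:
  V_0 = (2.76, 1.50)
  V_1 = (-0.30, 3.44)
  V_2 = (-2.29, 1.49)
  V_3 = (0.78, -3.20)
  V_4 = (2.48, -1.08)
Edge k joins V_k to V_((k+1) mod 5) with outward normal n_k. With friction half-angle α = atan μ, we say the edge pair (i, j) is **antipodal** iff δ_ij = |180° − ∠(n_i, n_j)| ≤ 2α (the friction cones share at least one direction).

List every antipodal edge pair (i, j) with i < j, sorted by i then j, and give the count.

count = 4; pairs: (0,2), (1,3), (1,4), (2,4)

α = atan 0.45 = 24.23°;  2α = 48.46°
n_0 = (+0.5354, +0.8446)
n_1 = (-0.6999, +0.7142)
n_2 = (-0.8367, -0.5477)
n_3 = (+0.7802, -0.6256)
n_4 = (+0.9942, -0.1079)
  (0,1): δ = 103.21°  ·
  (0,2): δ = 24.42°  ✓
  (0,3): δ = 83.65°  ·
  (0,4): δ = 116.18°  ·
  (1,2): δ = 101.21°  ·
  (1,3): δ = 6.86°  ✓
  (1,4): δ = 39.39°  ✓
  (2,3): δ = 71.93°  ·
  (2,4): δ = 39.40°  ✓
  (3,4): δ = 147.47°  ·
antipodal pairs: 4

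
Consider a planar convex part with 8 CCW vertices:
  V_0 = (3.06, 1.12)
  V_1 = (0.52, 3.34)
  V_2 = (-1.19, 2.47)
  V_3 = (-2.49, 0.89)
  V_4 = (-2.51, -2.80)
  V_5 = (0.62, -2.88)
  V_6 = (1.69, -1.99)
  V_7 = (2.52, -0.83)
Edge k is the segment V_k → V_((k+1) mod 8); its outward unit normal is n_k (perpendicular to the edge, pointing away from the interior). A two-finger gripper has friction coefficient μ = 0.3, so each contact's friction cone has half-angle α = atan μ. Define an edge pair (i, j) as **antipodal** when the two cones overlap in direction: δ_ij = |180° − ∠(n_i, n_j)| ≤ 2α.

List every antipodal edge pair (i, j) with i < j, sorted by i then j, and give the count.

α = atan 0.3 = 16.70°;  2α = 33.40°
n_0 = (+0.6581, +0.7529)
n_1 = (-0.4535, +0.8913)
n_2 = (-0.7722, +0.6354)
n_3 = (-1.0000, +0.0054)
n_4 = (-0.0256, -0.9997)
n_5 = (+0.6395, -0.7688)
n_6 = (+0.8133, -0.5819)
n_7 = (+0.9637, -0.2669)
  (0,1): δ = 111.88°  ·
  (0,2): δ = 88.29°  ·
  (0,3): δ = 49.16°  ·
  (0,4): δ = 39.69°  ·
  (0,5): δ = 80.91°  ·
  (0,6): δ = 95.57°  ·
  (0,7): δ = 115.68°  ·
  (1,2): δ = 156.41°  ·
  (1,3): δ = 117.28°  ·
  (1,4): δ = 28.43°  ✓
  (1,5): δ = 12.79°  ✓
  (1,6): δ = 27.45°  ✓
  (1,7): δ = 47.56°  ·
  (2,3): δ = 140.86°  ·
  (2,4): δ = 52.02°  ·
  (2,5): δ = 10.80°  ✓
  (2,6): δ = 3.86°  ✓
  (2,7): δ = 23.97°  ✓
  (3,4): δ = 91.15°  ·
  (3,5): δ = 49.94°  ·
  (3,6): δ = 35.27°  ·
  (3,7): δ = 15.17°  ✓
  (4,5): δ = 138.78°  ·
  (4,6): δ = 124.12°  ·
  (4,7): δ = 104.01°  ·
  (5,6): δ = 165.34°  ·
  (5,7): δ = 145.23°  ·
  (6,7): δ = 159.89°  ·
antipodal pairs: 7

count = 7; pairs: (1,4), (1,5), (1,6), (2,5), (2,6), (2,7), (3,7)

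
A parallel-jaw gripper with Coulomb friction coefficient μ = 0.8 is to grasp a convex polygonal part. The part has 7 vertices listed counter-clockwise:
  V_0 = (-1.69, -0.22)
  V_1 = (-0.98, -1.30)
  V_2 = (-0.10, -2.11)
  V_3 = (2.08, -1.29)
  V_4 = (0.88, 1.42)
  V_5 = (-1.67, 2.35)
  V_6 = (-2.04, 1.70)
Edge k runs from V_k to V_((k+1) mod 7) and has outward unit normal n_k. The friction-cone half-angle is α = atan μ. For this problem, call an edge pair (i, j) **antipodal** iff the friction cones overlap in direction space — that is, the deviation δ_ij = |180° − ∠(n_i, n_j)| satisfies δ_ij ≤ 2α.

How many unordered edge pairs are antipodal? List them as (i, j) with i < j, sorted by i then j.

α = atan 0.8 = 38.66°;  2α = 77.32°
n_0 = (-0.8356, -0.5493)
n_1 = (-0.6772, -0.7358)
n_2 = (+0.3521, -0.9360)
n_3 = (+0.9144, +0.4049)
n_4 = (+0.3426, +0.9395)
n_5 = (-0.8691, +0.4947)
n_6 = (-0.9838, -0.1793)
  (0,1): δ = 165.95°  ·
  (0,2): δ = 102.71°  ·
  (0,3): δ = 9.44°  ✓
  (0,4): δ = 36.64°  ✓
  (0,5): δ = 117.03°  ·
  (0,6): δ = 157.01°  ·
  (1,2): δ = 116.76°  ·
  (1,3): δ = 23.49°  ✓
  (1,4): δ = 22.59°  ✓
  (1,5): δ = 102.98°  ·
  (1,6): δ = 142.96°  ·
  (2,3): δ = 86.73°  ·
  (2,4): δ = 40.65°  ✓
  (2,5): δ = 39.74°  ✓
  (2,6): δ = 79.72°  ·
  (3,4): δ = 133.92°  ·
  (3,5): δ = 53.53°  ✓
  (3,6): δ = 13.55°  ✓
  (4,5): δ = 99.61°  ·
  (4,6): δ = 59.63°  ✓
  (5,6): δ = 140.02°  ·
antipodal pairs: 9

count = 9; pairs: (0,3), (0,4), (1,3), (1,4), (2,4), (2,5), (3,5), (3,6), (4,6)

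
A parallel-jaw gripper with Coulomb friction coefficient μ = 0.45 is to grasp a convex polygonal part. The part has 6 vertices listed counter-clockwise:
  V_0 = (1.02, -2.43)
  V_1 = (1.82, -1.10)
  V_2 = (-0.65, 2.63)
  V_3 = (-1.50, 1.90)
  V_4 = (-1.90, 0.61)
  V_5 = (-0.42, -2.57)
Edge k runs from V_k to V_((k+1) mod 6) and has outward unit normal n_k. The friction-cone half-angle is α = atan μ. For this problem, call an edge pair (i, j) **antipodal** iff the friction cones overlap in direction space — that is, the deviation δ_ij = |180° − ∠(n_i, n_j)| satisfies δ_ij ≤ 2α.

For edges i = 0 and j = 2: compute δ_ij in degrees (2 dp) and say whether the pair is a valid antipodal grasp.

δ = 18.32°, valid

α = atan 0.45 = 24.23°;  2α = 48.46°
edge 0: e_0 = (+0.80, +1.33);  n_0 = (+0.8569, -0.5154)
edge 2: e_2 = (-0.85, -0.73);  n_2 = (-0.6515, +0.7586)
∠(n_0, n_2) = 161.68°
δ = |180° − 161.68°| = 18.32°
18.32° ≤ 2α = 48.46°  →  valid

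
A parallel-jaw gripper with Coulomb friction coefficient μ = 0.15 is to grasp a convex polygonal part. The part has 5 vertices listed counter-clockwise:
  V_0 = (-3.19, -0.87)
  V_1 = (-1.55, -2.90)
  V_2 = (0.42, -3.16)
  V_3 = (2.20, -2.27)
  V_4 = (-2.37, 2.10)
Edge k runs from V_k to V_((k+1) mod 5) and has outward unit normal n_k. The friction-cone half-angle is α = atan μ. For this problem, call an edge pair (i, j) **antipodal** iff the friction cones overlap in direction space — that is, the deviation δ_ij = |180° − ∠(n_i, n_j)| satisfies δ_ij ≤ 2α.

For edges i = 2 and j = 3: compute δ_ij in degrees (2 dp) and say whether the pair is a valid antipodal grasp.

α = atan 0.15 = 8.53°;  2α = 17.06°
edge 2: e_2 = (+1.78, +0.89);  n_2 = (+0.4472, -0.8944)
edge 3: e_3 = (-4.57, +4.37);  n_3 = (+0.6911, +0.7227)
∠(n_2, n_3) = 109.72°
δ = |180° − 109.72°| = 70.28°
70.28° > 2α = 17.06°  →  invalid

δ = 70.28°, invalid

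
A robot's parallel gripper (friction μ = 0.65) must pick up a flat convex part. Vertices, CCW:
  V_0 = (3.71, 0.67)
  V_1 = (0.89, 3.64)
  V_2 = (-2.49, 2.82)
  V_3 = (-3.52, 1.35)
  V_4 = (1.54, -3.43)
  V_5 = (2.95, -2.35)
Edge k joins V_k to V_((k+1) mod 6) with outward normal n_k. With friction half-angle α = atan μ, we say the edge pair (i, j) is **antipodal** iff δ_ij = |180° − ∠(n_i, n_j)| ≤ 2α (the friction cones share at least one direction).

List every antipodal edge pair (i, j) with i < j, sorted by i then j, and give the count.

α = atan 0.65 = 33.02°;  2α = 66.05°
n_0 = (+0.7252, +0.6886)
n_1 = (-0.2358, +0.9718)
n_2 = (-0.8190, +0.5738)
n_3 = (-0.6867, -0.7269)
n_4 = (+0.6081, -0.7939)
n_5 = (+0.9698, -0.2440)
  (0,1): δ = 119.88°  ·
  (0,2): δ = 78.53°  ·
  (0,3): δ = 3.11°  ✓
  (0,4): δ = 83.93°  ·
  (0,5): δ = 122.36°  ·
  (1,2): δ = 138.65°  ·
  (1,3): δ = 57.01°  ✓
  (1,4): δ = 23.81°  ✓
  (1,5): δ = 62.24°  ✓
  (2,3): δ = 98.35°  ·
  (2,4): δ = 17.53°  ✓
  (2,5): δ = 20.89°  ✓
  (3,4): δ = 99.18°  ·
  (3,5): δ = 60.76°  ✓
  (4,5): δ = 141.58°  ·
antipodal pairs: 7

count = 7; pairs: (0,3), (1,3), (1,4), (1,5), (2,4), (2,5), (3,5)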